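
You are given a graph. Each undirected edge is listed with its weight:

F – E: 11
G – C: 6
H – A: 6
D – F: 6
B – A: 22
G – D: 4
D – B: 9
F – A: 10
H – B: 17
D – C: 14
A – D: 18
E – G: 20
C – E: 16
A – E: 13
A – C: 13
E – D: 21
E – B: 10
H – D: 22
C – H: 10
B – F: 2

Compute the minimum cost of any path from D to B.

8

Candidate routes:
D - B: 9 = 9
D - F - B: 6+2 = 8
Cheapest is D - F - B at 8.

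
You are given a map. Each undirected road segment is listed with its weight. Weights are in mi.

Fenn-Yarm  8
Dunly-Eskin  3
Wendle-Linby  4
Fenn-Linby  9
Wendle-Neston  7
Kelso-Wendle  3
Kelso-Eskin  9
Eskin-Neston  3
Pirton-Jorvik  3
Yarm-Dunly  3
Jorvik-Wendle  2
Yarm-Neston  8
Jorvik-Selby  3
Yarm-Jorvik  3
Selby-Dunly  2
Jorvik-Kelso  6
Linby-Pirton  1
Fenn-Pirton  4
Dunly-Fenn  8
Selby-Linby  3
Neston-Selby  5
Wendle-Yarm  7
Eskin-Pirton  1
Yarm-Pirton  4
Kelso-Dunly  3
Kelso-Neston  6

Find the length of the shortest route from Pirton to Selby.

Candidate routes:
Pirton → Yarm → Dunly → Selby: 4+3+2 = 9
Pirton → Eskin → Dunly → Selby: 1+3+2 = 6
Pirton → Jorvik → Selby: 3+3 = 6
Pirton → Linby → Selby: 1+3 = 4
Cheapest is Pirton → Linby → Selby at 4 mi.

4 mi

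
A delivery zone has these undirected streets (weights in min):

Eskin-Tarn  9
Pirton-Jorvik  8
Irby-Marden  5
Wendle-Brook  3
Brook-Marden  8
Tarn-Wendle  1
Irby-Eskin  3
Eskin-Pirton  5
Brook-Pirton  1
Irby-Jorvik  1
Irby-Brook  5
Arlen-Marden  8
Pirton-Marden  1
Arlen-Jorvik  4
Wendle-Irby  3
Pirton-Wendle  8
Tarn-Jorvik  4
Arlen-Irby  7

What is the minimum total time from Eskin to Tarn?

7 min

Running Dijkstra from Eskin:
Eskin: 0
Irby: 3  (via Eskin)
Jorvik: 4  (via Irby)
Pirton: 5  (via Eskin)
Brook: 6  (via Pirton)
Wendle: 6  (via Irby)
Marden: 6  (via Pirton)
Tarn: 7  (via Wendle)
Shortest route: Eskin–Irby–Wendle–Tarn = 7 min.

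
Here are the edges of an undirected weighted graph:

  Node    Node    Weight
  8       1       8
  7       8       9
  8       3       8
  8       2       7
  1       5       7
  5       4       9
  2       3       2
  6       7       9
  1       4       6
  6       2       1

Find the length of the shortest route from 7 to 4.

23

Shortest distances from 7:
7: 0
6: 9  (via 7)
8: 9  (via 7)
2: 10  (via 6)
3: 12  (via 2)
1: 17  (via 8)
4: 23  (via 1)
Shortest route: 7 → 8 → 1 → 4 = 23.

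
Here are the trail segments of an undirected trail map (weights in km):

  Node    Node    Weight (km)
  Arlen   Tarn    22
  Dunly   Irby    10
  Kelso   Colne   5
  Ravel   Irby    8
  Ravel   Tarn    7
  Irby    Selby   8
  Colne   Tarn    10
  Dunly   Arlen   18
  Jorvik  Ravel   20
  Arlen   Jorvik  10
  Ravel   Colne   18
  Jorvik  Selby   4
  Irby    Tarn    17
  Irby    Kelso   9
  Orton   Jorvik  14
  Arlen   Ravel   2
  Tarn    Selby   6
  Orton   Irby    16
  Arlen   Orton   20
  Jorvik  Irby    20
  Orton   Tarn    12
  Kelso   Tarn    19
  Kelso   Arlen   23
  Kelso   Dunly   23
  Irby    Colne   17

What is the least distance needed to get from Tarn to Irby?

Shortest distances from Tarn:
Tarn: 0
Selby: 6  (via Tarn)
Ravel: 7  (via Tarn)
Arlen: 9  (via Ravel)
Colne: 10  (via Tarn)
Jorvik: 10  (via Selby)
Orton: 12  (via Tarn)
Irby: 14  (via Selby)
Shortest route: Tarn → Selby → Irby = 14 km.

14 km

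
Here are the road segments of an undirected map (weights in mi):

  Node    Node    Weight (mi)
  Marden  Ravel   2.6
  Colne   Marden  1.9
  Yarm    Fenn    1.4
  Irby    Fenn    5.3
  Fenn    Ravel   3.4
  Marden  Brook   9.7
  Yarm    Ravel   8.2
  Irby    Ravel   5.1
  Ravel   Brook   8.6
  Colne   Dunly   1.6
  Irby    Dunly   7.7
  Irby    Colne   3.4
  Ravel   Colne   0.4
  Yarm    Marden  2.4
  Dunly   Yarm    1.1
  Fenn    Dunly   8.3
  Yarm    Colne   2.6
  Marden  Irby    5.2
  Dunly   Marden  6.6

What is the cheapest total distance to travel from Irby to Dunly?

Enumerating some paths:
Irby → Colne → Yarm → Dunly: 3.4+2.6+1.1 = 7.1
Irby → Dunly: 7.7 = 7.7
Irby → Ravel → Colne → Dunly: 5.1+0.4+1.6 = 7.1
Irby → Colne → Dunly: 3.4+1.6 = 5
The minimum is 5 mi via Irby → Colne → Dunly.

5 mi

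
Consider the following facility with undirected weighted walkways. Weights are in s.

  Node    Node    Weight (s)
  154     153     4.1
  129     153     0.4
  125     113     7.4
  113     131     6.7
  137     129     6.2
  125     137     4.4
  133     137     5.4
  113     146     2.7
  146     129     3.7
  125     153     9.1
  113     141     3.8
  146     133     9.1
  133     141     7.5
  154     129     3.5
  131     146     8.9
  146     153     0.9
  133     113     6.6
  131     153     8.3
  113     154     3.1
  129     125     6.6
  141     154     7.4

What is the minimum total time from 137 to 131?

Enumerating some paths:
137 - 129 - 153 - 146 - 113 - 131: 6.2+0.4+0.9+2.7+6.7 = 16.9
137 - 129 - 153 - 131: 6.2+0.4+8.3 = 14.9
137 - 129 - 153 - 146 - 131: 6.2+0.4+0.9+8.9 = 16.4
The minimum is 14.9 s via 137 - 129 - 153 - 131.

14.9 s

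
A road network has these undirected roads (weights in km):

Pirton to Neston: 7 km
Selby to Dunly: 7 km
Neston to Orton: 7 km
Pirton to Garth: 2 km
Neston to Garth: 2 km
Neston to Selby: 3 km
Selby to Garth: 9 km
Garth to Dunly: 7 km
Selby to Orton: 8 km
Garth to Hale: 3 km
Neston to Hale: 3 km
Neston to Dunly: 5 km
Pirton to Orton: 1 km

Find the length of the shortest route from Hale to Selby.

Candidate routes:
Hale–Garth–Neston–Selby: 3+2+3 = 8
Hale–Neston–Selby: 3+3 = 6
The minimum is 6 km via Hale–Neston–Selby.

6 km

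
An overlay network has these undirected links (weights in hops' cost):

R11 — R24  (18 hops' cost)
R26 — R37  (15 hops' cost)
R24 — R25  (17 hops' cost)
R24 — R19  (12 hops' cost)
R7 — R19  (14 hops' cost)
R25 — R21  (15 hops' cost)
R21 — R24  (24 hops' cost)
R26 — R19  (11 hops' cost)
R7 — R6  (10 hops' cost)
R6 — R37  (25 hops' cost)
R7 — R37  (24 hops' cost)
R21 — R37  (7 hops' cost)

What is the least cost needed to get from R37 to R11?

Candidate routes:
R37–R21–R24–R11: 7+24+18 = 49
R37–R21–R25–R24–R11: 7+15+17+18 = 57
R37–R26–R19–R24–R11: 15+11+12+18 = 56
Cheapest is R37–R21–R24–R11 at 49 hops' cost.

49 hops' cost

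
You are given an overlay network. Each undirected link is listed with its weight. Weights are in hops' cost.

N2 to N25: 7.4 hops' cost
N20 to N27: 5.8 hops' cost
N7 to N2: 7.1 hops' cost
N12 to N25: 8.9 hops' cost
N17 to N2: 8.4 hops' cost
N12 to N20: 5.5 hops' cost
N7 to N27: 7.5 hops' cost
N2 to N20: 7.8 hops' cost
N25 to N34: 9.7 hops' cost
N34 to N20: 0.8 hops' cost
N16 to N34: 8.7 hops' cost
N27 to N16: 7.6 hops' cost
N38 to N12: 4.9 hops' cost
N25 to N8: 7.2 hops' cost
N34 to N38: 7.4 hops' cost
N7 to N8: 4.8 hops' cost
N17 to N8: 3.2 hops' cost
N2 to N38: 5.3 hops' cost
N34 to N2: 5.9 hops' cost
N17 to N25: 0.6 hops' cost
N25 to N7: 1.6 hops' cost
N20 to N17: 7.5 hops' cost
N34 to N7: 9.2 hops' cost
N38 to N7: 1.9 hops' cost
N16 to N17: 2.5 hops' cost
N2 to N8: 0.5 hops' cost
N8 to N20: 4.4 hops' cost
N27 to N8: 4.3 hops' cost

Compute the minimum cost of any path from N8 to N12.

9.9 hops' cost

Shortest distances from N8:
N8: 0
N2: 0.5  (via N8)
N17: 3.2  (via N8)
N25: 3.8  (via N17)
N27: 4.3  (via N8)
N20: 4.4  (via N8)
N7: 4.8  (via N8)
N34: 5.2  (via N20)
N16: 5.7  (via N17)
N38: 5.8  (via N2)
N12: 9.9  (via N20)
Shortest route: N8 → N20 → N12 = 9.9 hops' cost.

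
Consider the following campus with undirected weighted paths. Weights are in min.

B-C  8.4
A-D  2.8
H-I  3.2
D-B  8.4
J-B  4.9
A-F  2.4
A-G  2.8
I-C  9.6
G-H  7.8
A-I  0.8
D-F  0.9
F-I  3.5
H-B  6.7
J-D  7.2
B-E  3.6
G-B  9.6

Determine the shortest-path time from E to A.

14.3 min

Enumerating some paths:
E → B → D → A: 3.6+8.4+2.8 = 14.8
E → B → H → I → A: 3.6+6.7+3.2+0.8 = 14.3
The minimum is 14.3 min via E → B → H → I → A.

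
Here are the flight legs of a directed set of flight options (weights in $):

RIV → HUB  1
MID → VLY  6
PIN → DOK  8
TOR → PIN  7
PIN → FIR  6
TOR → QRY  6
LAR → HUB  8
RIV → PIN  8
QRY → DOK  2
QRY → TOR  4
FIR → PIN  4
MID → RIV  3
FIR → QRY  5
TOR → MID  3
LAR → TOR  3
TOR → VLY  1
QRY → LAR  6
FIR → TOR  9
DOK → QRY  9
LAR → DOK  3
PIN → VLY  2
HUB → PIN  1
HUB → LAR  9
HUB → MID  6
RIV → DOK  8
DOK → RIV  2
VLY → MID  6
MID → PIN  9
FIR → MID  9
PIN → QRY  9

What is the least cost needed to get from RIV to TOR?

$13

Settle nodes by increasing distance from RIV:
RIV: 0
HUB: 1  (via RIV)
PIN: 2  (via HUB)
VLY: 4  (via PIN)
MID: 7  (via HUB)
DOK: 8  (via RIV)
FIR: 8  (via PIN)
LAR: 10  (via HUB)
QRY: 11  (via PIN)
TOR: 13  (via LAR)
Shortest route: RIV → HUB → LAR → TOR = $13.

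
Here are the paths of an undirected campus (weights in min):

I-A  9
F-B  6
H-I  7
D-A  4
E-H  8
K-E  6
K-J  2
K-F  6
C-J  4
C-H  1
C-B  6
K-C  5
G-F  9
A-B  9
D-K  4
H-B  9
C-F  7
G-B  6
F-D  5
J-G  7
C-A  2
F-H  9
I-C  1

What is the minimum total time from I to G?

Candidate routes:
I–C–J–G: 1+4+7 = 12
I–C–B–G: 1+6+6 = 13
I–C–K–J–G: 1+5+2+7 = 15
The minimum is 12 min via I–C–J–G.

12 min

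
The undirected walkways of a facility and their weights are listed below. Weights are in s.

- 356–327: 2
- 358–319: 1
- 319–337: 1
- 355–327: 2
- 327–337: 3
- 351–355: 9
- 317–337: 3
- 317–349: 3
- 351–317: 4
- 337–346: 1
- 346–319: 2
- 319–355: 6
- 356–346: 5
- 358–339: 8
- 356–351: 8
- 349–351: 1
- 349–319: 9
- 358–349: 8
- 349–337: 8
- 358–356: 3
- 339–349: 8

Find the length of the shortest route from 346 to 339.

11 s

Candidate routes:
346 → 319 → 358 → 339: 2+1+8 = 11
346 → 337 → 317 → 349 → 339: 1+3+3+8 = 15
Cheapest is 346 → 319 → 358 → 339 at 11 s.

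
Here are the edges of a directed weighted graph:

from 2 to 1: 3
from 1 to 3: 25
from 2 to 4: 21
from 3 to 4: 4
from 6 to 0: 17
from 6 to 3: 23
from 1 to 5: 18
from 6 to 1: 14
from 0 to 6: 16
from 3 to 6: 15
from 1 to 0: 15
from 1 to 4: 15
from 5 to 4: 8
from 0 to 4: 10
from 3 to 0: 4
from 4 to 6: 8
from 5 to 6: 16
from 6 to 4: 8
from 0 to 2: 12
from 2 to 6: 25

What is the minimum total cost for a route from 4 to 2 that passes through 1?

49

Best 4 to 1: 4 → 6 → 1 costing 22
Best 1 to 2: 1 → 0 → 2 costing 27
Total via 1: 22 + 27 = 49.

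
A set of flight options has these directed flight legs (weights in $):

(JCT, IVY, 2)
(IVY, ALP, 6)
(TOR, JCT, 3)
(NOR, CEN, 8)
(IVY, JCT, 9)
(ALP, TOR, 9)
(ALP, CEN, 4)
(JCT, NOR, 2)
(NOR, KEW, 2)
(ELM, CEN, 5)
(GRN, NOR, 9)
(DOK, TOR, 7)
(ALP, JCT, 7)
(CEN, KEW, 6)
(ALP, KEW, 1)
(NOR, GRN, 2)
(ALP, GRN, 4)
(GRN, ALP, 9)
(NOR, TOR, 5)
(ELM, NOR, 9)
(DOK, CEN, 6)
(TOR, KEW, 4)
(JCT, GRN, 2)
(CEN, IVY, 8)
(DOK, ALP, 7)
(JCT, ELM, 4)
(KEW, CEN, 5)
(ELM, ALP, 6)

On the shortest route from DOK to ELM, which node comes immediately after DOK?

TOR

Enumerating some paths:
DOK → ALP → JCT → ELM: 7+7+4 = 18
DOK → TOR → JCT → ELM: 7+3+4 = 14
DOK → ALP → TOR → JCT → ELM: 7+9+3+4 = 23
The minimum is $14 via DOK → TOR → JCT → ELM.
So from DOK the first move is to TOR.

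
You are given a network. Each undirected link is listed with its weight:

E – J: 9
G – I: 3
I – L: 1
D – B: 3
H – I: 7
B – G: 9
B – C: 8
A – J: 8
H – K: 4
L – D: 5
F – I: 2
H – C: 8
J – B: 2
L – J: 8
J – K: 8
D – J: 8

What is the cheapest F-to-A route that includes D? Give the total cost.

21

Best F to D: F–I–L–D costing 8
Shortest D→A: D–B–J–A = 13
Total via D: 8 + 13 = 21.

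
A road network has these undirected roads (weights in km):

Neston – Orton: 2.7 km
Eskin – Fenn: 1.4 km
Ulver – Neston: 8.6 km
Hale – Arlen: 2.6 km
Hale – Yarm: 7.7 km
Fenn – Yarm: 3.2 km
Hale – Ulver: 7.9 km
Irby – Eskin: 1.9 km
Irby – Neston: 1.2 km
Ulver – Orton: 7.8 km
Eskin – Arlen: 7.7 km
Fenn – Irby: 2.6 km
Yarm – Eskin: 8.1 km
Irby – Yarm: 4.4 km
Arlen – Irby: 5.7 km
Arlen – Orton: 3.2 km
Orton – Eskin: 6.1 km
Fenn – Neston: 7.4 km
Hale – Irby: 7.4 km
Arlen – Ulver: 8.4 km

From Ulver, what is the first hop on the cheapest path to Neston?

Neston

Compare a few routes:
Ulver → Orton → Neston: 7.8+2.7 = 10.5
Ulver → Neston: 8.6 = 8.6
Cheapest is Ulver → Neston at 8.6 km.
So from Ulver the first move is to Neston.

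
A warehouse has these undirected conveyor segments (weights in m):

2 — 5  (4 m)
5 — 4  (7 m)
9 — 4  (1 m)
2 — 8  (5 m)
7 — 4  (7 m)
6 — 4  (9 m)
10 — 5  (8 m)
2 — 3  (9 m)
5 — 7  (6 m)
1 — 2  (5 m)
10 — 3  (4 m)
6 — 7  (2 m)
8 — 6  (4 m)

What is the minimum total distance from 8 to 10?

17 m

Running Dijkstra from 8:
8: 0
6: 4  (via 8)
2: 5  (via 8)
7: 6  (via 6)
5: 9  (via 2)
1: 10  (via 2)
4: 13  (via 6)
3: 14  (via 2)
9: 14  (via 4)
10: 17  (via 5)
Shortest route: 8 → 2 → 5 → 10 = 17 m.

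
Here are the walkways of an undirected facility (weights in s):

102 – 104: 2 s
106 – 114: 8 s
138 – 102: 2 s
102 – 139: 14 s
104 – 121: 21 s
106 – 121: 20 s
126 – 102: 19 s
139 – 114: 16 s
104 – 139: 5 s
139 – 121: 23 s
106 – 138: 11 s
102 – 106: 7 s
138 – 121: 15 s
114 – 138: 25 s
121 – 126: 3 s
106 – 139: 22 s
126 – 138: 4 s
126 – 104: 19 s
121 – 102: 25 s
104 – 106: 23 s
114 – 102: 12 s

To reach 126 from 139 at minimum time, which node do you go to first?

Compare a few routes:
139 → 102 → 138 → 126: 14+2+4 = 20
139 → 104 → 102 → 138 → 126: 5+2+2+4 = 13
Cheapest is 139 → 104 → 102 → 138 → 126 at 13 s.
So from 139 the first move is to 104.

104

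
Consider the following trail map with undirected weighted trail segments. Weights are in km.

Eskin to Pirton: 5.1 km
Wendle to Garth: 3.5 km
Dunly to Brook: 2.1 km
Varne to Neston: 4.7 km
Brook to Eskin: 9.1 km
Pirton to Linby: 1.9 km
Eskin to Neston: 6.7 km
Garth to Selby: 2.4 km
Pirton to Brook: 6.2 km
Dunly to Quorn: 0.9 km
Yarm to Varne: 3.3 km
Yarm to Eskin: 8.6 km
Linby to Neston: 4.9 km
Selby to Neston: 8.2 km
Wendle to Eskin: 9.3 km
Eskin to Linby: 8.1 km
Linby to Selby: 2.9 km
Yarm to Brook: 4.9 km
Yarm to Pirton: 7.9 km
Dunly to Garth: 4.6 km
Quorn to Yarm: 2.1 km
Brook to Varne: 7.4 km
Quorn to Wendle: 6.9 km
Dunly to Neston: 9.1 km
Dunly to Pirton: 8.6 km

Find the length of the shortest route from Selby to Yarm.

10 km

Candidate routes:
Selby → Linby → Pirton → Yarm: 2.9+1.9+7.9 = 12.7
Selby → Garth → Dunly → Brook → Yarm: 2.4+4.6+2.1+4.9 = 14
Selby → Garth → Dunly → Quorn → Yarm: 2.4+4.6+0.9+2.1 = 10
The minimum is 10 km via Selby → Garth → Dunly → Quorn → Yarm.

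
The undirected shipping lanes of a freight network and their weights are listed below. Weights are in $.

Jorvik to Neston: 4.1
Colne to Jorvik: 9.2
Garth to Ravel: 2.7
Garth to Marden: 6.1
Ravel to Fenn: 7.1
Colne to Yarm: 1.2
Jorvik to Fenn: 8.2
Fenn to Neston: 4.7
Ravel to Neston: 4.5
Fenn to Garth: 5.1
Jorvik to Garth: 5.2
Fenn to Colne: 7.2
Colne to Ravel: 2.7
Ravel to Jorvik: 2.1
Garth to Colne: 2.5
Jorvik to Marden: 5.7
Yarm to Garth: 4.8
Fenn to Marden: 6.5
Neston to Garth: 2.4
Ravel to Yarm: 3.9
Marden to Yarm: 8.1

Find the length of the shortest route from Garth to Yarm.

Candidate routes:
Garth → Yarm: 4.8 = 4.8
Garth → Colne → Yarm: 2.5+1.2 = 3.7
The minimum is $3.7 via Garth → Colne → Yarm.

$3.7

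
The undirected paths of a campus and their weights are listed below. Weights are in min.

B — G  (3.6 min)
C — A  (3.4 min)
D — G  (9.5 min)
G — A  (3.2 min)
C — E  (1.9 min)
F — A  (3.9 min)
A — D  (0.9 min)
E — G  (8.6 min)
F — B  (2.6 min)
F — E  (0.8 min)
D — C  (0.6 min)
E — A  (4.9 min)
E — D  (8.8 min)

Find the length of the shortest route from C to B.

5.3 min

Running Dijkstra from C:
C: 0
D: 0.6  (via C)
A: 1.5  (via D)
E: 1.9  (via C)
F: 2.7  (via E)
G: 4.7  (via A)
B: 5.3  (via F)
Shortest route: C → E → F → B = 5.3 min.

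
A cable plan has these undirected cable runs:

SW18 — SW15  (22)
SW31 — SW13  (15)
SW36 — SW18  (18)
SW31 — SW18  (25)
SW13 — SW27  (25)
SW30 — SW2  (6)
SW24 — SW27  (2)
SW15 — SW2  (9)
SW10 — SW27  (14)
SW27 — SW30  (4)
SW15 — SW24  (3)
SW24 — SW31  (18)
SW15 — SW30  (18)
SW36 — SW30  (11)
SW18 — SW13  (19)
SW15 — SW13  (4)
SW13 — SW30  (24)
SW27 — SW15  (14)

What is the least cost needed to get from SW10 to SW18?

41

Settle nodes by increasing distance from SW10:
SW10: 0
SW27: 14  (via SW10)
SW24: 16  (via SW27)
SW30: 18  (via SW27)
SW15: 19  (via SW24)
SW13: 23  (via SW15)
SW2: 24  (via SW30)
SW36: 29  (via SW30)
SW31: 34  (via SW24)
SW18: 41  (via SW15)
Shortest route: SW10 → SW27 → SW24 → SW15 → SW18 = 41.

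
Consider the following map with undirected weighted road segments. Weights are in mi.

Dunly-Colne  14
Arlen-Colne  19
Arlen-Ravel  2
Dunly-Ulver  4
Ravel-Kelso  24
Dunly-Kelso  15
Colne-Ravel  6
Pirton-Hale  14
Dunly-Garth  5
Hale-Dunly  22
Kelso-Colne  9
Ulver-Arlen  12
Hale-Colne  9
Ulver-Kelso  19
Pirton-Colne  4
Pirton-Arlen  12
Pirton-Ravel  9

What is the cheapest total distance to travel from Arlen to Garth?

Compare a few routes:
Arlen–Ravel–Colne–Dunly–Garth: 2+6+14+5 = 27
Arlen–Ravel–Pirton–Colne–Dunly–Garth: 2+9+4+14+5 = 34
Arlen–Ulver–Dunly–Garth: 12+4+5 = 21
Cheapest is Arlen–Ulver–Dunly–Garth at 21 mi.

21 mi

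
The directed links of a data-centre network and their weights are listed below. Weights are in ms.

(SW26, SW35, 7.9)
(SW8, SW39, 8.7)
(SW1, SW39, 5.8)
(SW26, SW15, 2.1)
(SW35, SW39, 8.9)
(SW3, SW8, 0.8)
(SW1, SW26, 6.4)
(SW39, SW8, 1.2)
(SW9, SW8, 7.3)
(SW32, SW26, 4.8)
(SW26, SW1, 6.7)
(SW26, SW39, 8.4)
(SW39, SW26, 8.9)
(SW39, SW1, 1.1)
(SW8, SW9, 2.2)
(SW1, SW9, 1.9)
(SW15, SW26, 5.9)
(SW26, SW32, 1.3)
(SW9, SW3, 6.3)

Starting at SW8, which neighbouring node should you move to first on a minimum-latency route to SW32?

Compare a few routes:
SW8 - SW39 - SW1 - SW26 - SW32: 8.7+1.1+6.4+1.3 = 17.5
SW8 - SW39 - SW26 - SW32: 8.7+8.9+1.3 = 18.9
The minimum is 17.5 ms via SW8 - SW39 - SW1 - SW26 - SW32.
So from SW8 the first move is to SW39.

SW39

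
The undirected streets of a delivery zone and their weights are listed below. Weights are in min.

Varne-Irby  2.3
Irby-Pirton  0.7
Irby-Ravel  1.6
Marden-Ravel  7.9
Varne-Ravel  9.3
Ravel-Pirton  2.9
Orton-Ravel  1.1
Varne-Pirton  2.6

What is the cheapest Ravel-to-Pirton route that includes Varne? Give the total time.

6.5 min

Shortest Ravel→Varne: Ravel–Irby–Varne = 3.9
Shortest Varne→Pirton: Varne–Pirton = 2.6
Total via Varne: 3.9 + 2.6 = 6.5 min.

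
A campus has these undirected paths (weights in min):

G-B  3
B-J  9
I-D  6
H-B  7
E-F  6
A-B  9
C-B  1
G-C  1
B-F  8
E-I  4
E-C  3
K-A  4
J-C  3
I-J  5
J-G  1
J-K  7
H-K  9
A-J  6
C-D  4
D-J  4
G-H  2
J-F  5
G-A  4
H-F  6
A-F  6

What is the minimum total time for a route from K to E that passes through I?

16 min

Best K to I: K → J → I costing 12
Shortest I→E: I → E = 4
Total via I: 12 + 4 = 16 min.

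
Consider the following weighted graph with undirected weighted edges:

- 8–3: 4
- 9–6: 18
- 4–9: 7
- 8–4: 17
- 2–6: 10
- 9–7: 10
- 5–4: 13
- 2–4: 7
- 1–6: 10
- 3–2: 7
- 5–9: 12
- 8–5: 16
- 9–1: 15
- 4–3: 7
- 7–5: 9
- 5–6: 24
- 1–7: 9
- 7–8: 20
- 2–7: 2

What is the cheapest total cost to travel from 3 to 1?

Compare a few routes:
3 → 2 → 7 → 1: 7+2+9 = 18
3 → 4 → 2 → 7 → 1: 7+7+2+9 = 25
3 → 2 → 6 → 1: 7+10+10 = 27
Cheapest is 3 → 2 → 7 → 1 at 18.

18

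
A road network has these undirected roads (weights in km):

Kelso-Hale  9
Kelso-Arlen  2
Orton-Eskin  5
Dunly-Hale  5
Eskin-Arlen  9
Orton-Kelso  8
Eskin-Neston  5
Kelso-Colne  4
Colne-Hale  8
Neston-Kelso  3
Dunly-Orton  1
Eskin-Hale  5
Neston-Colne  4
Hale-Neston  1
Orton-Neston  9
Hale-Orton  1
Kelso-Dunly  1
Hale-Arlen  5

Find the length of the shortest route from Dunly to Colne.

5 km

Shortest distances from Dunly:
Dunly: 0
Orton: 1  (via Dunly)
Kelso: 1  (via Dunly)
Hale: 2  (via Orton)
Neston: 3  (via Hale)
Arlen: 3  (via Kelso)
Colne: 5  (via Kelso)
Shortest route: Dunly → Kelso → Colne = 5 km.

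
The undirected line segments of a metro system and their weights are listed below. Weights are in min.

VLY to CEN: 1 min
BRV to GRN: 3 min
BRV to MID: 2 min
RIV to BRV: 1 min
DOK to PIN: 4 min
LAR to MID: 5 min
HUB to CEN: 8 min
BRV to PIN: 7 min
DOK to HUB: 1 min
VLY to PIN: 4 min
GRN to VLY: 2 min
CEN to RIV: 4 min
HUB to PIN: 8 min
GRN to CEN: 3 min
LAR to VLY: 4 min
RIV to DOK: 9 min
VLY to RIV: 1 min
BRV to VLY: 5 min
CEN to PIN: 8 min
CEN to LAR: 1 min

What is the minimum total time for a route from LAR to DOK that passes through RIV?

Shortest LAR→RIV: LAR–CEN–VLY–RIV = 3
Shortest RIV→DOK: RIV–DOK = 9
Total via RIV: 3 + 9 = 12 min.

12 min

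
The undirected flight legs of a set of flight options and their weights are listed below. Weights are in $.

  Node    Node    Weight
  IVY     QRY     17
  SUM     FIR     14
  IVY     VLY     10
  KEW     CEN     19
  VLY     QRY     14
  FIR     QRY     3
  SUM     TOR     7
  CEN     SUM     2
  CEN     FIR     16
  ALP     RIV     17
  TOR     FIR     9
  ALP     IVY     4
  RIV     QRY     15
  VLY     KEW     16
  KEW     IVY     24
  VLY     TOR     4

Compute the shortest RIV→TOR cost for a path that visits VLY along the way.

Best RIV to VLY: RIV–QRY–VLY costing 29
Shortest VLY→TOR: VLY–TOR = 4
Total via VLY: 29 + 4 = $33.

$33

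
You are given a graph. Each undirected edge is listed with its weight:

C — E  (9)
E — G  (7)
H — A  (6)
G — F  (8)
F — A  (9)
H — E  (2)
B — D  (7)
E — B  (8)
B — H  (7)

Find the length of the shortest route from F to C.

24

Settle nodes by increasing distance from F:
F: 0
G: 8  (via F)
A: 9  (via F)
E: 15  (via G)
H: 15  (via A)
B: 22  (via H)
C: 24  (via E)
Shortest route: F–G–E–C = 24.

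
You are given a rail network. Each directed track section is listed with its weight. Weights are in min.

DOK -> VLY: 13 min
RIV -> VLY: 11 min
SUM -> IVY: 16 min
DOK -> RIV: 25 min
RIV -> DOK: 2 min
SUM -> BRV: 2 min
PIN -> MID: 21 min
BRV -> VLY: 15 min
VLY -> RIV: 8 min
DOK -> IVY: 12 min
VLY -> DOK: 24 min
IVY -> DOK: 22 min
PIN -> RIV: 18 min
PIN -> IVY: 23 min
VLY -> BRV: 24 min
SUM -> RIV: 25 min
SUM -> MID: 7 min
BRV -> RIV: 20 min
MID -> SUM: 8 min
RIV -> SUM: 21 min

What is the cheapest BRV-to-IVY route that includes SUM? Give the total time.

57 min

Shortest BRV→SUM: BRV → RIV → SUM = 41
Best SUM to IVY: SUM → IVY costing 16
Total via SUM: 41 + 16 = 57 min.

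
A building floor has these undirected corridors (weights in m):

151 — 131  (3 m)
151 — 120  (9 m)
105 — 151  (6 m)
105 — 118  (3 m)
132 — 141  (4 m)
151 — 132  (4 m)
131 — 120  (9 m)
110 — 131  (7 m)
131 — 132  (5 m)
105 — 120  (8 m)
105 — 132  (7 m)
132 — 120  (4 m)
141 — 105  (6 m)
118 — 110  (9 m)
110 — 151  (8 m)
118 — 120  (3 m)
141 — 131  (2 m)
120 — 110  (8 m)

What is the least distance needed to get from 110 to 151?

8 m

Candidate routes:
110 - 151: 8 = 8
110 - 131 - 151: 7+3 = 10
Cheapest is 110 - 151 at 8 m.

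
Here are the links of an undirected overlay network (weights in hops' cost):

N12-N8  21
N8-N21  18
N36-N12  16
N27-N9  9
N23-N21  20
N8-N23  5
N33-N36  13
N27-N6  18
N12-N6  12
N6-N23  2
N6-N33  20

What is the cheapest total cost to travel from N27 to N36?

46 hops' cost

Candidate routes:
N27–N6–N12–N36: 18+12+16 = 46
N27–N6–N33–N36: 18+20+13 = 51
N27–N6–N23–N21–N8–N12–N36: 18+2+20+18+21+16 = 95
N27–N6–N23–N8–N12–N36: 18+2+5+21+16 = 62
The minimum is 46 hops' cost via N27–N6–N12–N36.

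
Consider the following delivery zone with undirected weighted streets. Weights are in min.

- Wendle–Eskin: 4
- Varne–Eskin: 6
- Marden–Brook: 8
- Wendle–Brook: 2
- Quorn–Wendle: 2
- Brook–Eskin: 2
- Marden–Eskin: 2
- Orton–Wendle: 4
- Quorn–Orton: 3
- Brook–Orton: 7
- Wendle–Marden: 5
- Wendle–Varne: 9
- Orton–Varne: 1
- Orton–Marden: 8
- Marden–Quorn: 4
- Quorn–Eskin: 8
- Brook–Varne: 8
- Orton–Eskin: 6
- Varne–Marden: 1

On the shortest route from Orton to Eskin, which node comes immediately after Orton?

Compare a few routes:
Orton → Eskin: 6 = 6
Orton → Varne → Marden → Eskin: 1+1+2 = 4
Orton → Varne → Eskin: 1+6 = 7
Cheapest is Orton → Varne → Marden → Eskin at 4 min.
So from Orton the first move is to Varne.

Varne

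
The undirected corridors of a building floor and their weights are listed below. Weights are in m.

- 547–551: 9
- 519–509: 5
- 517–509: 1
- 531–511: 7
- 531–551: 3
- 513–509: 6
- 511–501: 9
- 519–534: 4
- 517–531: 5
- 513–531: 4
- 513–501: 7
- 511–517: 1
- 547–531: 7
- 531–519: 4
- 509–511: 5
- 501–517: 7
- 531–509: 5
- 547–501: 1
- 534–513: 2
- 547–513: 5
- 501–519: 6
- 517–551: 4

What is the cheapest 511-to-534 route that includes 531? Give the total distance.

12 m

Shortest 511→531: 511–517–531 = 6
Shortest 531→534: 531–513–534 = 6
Total via 531: 6 + 6 = 12 m.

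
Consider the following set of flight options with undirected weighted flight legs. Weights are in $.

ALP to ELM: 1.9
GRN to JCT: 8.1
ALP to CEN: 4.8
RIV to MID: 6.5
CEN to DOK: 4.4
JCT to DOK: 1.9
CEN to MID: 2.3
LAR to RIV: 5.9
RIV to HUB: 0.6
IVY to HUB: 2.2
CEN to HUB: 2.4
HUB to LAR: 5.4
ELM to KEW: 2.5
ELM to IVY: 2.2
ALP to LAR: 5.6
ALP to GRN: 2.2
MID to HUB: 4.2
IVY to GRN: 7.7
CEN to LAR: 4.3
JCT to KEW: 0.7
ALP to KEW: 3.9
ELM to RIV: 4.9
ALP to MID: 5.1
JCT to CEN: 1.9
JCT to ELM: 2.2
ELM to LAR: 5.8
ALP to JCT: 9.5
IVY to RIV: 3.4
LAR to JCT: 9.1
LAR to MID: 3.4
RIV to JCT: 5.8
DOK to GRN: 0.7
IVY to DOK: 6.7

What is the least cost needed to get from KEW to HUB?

$5

Shortest distances from KEW:
KEW: 0
JCT: 0.7  (via KEW)
ELM: 2.5  (via KEW)
DOK: 2.6  (via JCT)
CEN: 2.6  (via JCT)
GRN: 3.3  (via DOK)
ALP: 3.9  (via KEW)
IVY: 4.7  (via ELM)
MID: 4.9  (via CEN)
HUB: 5  (via CEN)
Shortest route: KEW–JCT–CEN–HUB = $5.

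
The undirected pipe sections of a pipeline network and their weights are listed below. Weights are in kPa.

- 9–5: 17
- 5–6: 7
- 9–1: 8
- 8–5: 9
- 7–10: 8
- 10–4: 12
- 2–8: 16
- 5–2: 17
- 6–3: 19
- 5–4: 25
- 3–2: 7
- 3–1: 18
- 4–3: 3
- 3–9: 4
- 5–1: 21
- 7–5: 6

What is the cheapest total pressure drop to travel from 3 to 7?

23 kPa

Enumerating some paths:
3 → 2 → 5 → 7: 7+17+6 = 30
3 → 4 → 10 → 7: 3+12+8 = 23
3 → 6 → 5 → 7: 19+7+6 = 32
3 → 9 → 5 → 7: 4+17+6 = 27
The minimum is 23 kPa via 3 → 4 → 10 → 7.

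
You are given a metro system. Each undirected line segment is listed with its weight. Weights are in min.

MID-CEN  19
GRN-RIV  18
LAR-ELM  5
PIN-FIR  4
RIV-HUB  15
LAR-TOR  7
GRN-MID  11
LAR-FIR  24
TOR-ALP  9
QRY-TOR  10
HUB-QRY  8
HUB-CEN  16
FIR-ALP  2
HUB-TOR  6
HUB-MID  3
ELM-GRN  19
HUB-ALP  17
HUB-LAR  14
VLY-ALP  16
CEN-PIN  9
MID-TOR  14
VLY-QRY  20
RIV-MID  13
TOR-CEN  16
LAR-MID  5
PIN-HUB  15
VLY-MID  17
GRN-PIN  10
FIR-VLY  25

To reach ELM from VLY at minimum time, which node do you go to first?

MID

Compare a few routes:
VLY - ALP - TOR - LAR - ELM: 16+9+7+5 = 37
VLY - MID - HUB - TOR - LAR - ELM: 17+3+6+7+5 = 38
VLY - MID - LAR - ELM: 17+5+5 = 27
VLY - MID - HUB - LAR - ELM: 17+3+14+5 = 39
Cheapest is VLY - MID - LAR - ELM at 27 min.
So from VLY the first move is to MID.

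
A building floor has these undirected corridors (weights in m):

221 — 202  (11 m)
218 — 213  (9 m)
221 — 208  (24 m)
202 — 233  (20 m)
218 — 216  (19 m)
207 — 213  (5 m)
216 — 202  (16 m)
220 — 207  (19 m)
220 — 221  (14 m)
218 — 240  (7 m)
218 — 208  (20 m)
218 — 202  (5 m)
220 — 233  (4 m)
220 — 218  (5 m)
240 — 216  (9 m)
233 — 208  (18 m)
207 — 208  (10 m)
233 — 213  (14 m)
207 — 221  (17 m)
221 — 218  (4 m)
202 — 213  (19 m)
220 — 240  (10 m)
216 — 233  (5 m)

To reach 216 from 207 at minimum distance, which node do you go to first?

Candidate routes:
207–213–233–216: 5+14+5 = 24
207–213–218–220–233–216: 5+9+5+4+5 = 28
207–220–233–216: 19+4+5 = 28
Cheapest is 207–213–233–216 at 24 m.
So from 207 the first move is to 213.

213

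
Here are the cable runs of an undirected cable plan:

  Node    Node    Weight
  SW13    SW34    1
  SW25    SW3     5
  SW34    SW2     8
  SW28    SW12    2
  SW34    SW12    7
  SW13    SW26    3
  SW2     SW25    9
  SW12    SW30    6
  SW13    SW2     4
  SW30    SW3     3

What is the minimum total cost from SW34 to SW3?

Settle nodes by increasing distance from SW34:
SW34: 0
SW13: 1  (via SW34)
SW26: 4  (via SW13)
SW2: 5  (via SW13)
SW12: 7  (via SW34)
SW28: 9  (via SW12)
SW30: 13  (via SW12)
SW25: 14  (via SW2)
SW3: 16  (via SW30)
Shortest route: SW34–SW12–SW30–SW3 = 16.

16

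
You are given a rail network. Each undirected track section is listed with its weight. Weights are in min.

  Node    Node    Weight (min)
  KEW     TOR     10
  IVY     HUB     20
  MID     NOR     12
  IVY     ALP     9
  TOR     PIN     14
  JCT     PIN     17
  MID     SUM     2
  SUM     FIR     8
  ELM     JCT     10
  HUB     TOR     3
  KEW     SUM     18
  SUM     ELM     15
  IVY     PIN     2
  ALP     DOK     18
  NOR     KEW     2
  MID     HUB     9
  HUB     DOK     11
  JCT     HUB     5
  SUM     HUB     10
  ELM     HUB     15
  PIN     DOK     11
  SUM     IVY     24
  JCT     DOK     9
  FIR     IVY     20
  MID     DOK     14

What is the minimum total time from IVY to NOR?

28 min

Enumerating some paths:
IVY → PIN → JCT → HUB → TOR → KEW → NOR: 2+17+5+3+10+2 = 39
IVY → SUM → MID → NOR: 24+2+12 = 38
IVY → HUB → TOR → KEW → NOR: 20+3+10+2 = 35
IVY → PIN → TOR → KEW → NOR: 2+14+10+2 = 28
Cheapest is IVY → PIN → TOR → KEW → NOR at 28 min.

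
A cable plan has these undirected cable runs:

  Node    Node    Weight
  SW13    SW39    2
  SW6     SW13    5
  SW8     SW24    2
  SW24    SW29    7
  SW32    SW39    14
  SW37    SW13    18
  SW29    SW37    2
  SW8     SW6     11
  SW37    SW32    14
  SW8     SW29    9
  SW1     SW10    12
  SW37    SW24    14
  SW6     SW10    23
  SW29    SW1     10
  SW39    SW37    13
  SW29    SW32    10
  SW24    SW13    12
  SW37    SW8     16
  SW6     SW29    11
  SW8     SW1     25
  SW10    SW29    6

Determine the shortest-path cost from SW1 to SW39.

Candidate routes:
SW1 - SW29 - SW37 - SW39: 10+2+13 = 25
SW1 - SW29 - SW6 - SW13 - SW39: 10+11+5+2 = 28
Cheapest is SW1 - SW29 - SW37 - SW39 at 25.

25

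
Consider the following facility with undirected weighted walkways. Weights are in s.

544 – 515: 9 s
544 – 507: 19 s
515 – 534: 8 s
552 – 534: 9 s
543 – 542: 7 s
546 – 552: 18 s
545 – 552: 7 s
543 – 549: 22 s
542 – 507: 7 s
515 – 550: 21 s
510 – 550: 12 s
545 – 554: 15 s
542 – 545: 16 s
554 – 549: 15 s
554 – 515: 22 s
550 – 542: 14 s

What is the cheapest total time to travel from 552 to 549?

37 s

Shortest distances from 552:
552: 0
545: 7  (via 552)
534: 9  (via 552)
515: 17  (via 534)
546: 18  (via 552)
554: 22  (via 545)
542: 23  (via 545)
544: 26  (via 515)
543: 30  (via 542)
507: 30  (via 542)
550: 37  (via 542)
549: 37  (via 554)
Shortest route: 552 → 545 → 554 → 549 = 37 s.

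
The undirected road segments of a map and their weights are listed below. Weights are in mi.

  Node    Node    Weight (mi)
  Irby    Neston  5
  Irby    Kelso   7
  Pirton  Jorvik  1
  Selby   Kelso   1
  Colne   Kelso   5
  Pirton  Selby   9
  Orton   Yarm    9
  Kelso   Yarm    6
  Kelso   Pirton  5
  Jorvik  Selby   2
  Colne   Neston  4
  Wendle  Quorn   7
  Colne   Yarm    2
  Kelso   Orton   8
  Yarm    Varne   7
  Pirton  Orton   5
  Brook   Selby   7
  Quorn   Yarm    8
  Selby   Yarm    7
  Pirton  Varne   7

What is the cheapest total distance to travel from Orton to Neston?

Shortest distances from Orton:
Orton: 0
Pirton: 5  (via Orton)
Jorvik: 6  (via Pirton)
Selby: 8  (via Jorvik)
Kelso: 8  (via Orton)
Yarm: 9  (via Orton)
Colne: 11  (via Yarm)
Varne: 12  (via Pirton)
Irby: 15  (via Kelso)
Neston: 15  (via Colne)
Shortest route: Orton–Yarm–Colne–Neston = 15 mi.

15 mi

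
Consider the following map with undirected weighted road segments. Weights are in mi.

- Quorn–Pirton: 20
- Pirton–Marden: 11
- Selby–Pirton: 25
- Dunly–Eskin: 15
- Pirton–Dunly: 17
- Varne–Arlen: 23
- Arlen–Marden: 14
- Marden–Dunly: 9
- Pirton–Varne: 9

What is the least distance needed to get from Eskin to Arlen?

38 mi

Enumerating some paths:
Eskin → Dunly → Pirton → Marden → Arlen: 15+17+11+14 = 57
Eskin → Dunly → Marden → Arlen: 15+9+14 = 38
Eskin → Dunly → Pirton → Varne → Arlen: 15+17+9+23 = 64
Eskin → Dunly → Marden → Pirton → Varne → Arlen: 15+9+11+9+23 = 67
The minimum is 38 mi via Eskin → Dunly → Marden → Arlen.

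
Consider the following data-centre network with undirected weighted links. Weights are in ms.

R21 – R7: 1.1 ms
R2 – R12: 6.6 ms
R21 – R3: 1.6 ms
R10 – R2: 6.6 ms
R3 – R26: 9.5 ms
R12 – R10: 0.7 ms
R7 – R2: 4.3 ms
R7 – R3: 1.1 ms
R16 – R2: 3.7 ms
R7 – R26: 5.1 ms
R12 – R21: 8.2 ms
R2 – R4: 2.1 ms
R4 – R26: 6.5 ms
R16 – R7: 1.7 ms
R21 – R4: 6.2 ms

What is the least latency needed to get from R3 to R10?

Compare a few routes:
R3–R7–R2–R10: 1.1+4.3+6.6 = 12
R3–R7–R21–R12–R10: 1.1+1.1+8.2+0.7 = 11.1
R3–R21–R12–R10: 1.6+8.2+0.7 = 10.5
R3–R7–R2–R12–R10: 1.1+4.3+6.6+0.7 = 12.7
The minimum is 10.5 ms via R3–R21–R12–R10.

10.5 ms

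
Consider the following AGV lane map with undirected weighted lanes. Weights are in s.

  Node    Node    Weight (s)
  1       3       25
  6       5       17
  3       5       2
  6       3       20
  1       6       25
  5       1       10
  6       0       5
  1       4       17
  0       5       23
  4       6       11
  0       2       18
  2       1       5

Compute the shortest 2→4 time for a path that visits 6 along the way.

34 s

Shortest 2→6: 2–0–6 = 23
Shortest 6→4: 6–4 = 11
Total via 6: 23 + 11 = 34 s.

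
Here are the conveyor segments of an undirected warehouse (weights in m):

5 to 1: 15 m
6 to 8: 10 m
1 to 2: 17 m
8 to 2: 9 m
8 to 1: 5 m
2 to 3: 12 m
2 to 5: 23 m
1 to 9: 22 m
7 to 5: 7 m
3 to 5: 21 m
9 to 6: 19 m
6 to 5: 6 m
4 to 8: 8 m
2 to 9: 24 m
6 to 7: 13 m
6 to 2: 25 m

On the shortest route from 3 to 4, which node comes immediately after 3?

2

Compare a few routes:
3 → 2 → 8 → 4: 12+9+8 = 29
3 → 5 → 6 → 8 → 4: 21+6+10+8 = 45
3 → 2 → 1 → 8 → 4: 12+17+5+8 = 42
Cheapest is 3 → 2 → 8 → 4 at 29 m.
So from 3 the first move is to 2.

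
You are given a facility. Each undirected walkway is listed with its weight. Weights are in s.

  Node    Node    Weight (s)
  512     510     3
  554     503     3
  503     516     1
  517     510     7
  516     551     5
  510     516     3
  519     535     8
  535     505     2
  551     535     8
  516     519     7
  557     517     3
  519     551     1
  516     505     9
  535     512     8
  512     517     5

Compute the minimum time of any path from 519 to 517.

16 s

Shortest distances from 519:
519: 0
551: 1  (via 519)
516: 6  (via 551)
503: 7  (via 516)
535: 8  (via 519)
510: 9  (via 516)
505: 10  (via 535)
554: 10  (via 503)
512: 12  (via 510)
517: 16  (via 510)
Shortest route: 519–551–516–510–517 = 16 s.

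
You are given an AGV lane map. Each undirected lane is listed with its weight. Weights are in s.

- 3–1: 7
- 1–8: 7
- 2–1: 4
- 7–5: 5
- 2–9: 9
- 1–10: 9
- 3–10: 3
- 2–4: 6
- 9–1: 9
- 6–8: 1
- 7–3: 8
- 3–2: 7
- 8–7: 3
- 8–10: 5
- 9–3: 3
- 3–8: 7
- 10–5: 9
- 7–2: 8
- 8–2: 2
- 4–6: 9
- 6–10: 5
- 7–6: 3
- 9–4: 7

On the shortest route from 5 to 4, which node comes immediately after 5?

7

Enumerating some paths:
5–7–6–4: 5+3+9 = 17
5–7–8–2–4: 5+3+2+6 = 16
5–7–6–8–2–4: 5+3+1+2+6 = 17
The minimum is 16 s via 5–7–8–2–4.
So from 5 the first move is to 7.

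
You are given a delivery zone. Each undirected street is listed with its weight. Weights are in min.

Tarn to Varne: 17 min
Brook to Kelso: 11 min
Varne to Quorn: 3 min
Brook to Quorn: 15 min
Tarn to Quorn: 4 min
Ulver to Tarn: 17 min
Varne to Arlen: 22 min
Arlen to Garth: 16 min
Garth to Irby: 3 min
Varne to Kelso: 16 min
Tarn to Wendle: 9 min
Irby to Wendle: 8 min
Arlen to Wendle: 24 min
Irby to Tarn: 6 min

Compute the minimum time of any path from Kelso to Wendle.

32 min

Candidate routes:
Kelso–Varne–Quorn–Tarn–Irby–Wendle: 16+3+4+6+8 = 37
Kelso–Brook–Quorn–Tarn–Wendle: 11+15+4+9 = 39
Kelso–Varne–Quorn–Tarn–Wendle: 16+3+4+9 = 32
The minimum is 32 min via Kelso–Varne–Quorn–Tarn–Wendle.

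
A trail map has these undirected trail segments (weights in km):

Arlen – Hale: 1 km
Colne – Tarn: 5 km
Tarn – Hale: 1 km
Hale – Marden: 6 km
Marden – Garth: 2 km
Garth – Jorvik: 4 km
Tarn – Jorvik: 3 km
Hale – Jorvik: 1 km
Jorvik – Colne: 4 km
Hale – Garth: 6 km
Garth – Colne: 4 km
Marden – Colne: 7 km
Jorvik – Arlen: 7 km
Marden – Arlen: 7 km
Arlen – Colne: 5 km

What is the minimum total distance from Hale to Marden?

6 km

Enumerating some paths:
Hale–Jorvik–Garth–Marden: 1+4+2 = 7
Hale–Marden: 6 = 6
The minimum is 6 km via Hale–Marden.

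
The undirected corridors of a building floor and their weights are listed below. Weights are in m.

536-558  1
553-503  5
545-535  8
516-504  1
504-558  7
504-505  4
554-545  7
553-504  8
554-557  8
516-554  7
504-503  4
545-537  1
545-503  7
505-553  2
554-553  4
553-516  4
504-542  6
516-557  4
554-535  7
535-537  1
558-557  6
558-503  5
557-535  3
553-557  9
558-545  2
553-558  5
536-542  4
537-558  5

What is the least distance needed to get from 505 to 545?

Compare a few routes:
505–553–558–537–545: 2+5+5+1 = 13
505–553–558–545: 2+5+2 = 9
The minimum is 9 m via 505–553–558–545.

9 m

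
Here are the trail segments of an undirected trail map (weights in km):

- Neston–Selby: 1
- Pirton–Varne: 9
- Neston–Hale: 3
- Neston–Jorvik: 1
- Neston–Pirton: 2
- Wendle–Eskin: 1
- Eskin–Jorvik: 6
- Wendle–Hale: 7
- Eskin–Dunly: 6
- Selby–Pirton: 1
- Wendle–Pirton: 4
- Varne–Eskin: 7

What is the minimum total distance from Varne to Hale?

14 km

Candidate routes:
Varne - Pirton - Neston - Hale: 9+2+3 = 14
Varne - Eskin - Wendle - Hale: 7+1+7 = 15
Cheapest is Varne - Pirton - Neston - Hale at 14 km.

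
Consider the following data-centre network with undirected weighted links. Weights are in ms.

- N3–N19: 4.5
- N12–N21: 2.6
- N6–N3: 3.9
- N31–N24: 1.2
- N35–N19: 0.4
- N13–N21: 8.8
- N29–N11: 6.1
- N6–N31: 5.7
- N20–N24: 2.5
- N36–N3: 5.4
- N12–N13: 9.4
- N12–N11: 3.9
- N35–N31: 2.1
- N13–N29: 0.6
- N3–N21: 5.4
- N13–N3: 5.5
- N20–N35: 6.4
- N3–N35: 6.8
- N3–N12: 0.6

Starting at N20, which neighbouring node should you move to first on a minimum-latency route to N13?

Compare a few routes:
N20–N35–N19–N3–N13: 6.4+0.4+4.5+5.5 = 16.8
N20–N24–N31–N35–N19–N3–N13: 2.5+1.2+2.1+0.4+4.5+5.5 = 16.2
The minimum is 16.2 ms via N20–N24–N31–N35–N19–N3–N13.
So from N20 the first move is to N24.

N24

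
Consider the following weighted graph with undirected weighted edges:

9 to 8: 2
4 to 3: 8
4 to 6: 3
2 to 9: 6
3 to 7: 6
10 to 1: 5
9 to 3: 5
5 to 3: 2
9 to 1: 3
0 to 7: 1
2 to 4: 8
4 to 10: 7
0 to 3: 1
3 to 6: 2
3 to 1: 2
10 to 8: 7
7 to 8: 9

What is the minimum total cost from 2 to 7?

13

Candidate routes:
2–4–6–3–0–7: 8+3+2+1+1 = 15
2–9–3–0–7: 6+5+1+1 = 13
Cheapest is 2–9–3–0–7 at 13.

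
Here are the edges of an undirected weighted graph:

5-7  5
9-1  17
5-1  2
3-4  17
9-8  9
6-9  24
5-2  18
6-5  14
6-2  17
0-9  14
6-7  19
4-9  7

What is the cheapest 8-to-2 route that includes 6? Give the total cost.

Shortest 8→6: 8–9–6 = 33
Shortest 6→2: 6–2 = 17
Total via 6: 33 + 17 = 50.

50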